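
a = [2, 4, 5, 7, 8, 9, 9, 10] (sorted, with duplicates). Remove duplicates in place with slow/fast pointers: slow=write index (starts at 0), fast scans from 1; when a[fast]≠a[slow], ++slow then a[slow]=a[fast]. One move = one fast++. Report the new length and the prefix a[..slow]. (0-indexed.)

length 7; prefix = [2, 4, 5, 7, 8, 9, 10]

(s=0,f=1) a[fast]=4≠a[slow]=2 write a[1]=4 → slow++,fast++
(s=1,f=2) a[fast]=5≠a[slow]=4 write a[2]=5 → slow++,fast++
(s=2,f=3) a[fast]=7≠a[slow]=5 write a[3]=7 → slow++,fast++
(s=3,f=4) a[fast]=8≠a[slow]=7 write a[4]=8 → slow++,fast++
(s=4,f=5) a[fast]=9≠a[slow]=8 write a[5]=9 → slow++,fast++
(s=5,f=6) a[fast]=9=a[slow] dup → fast++
(s=5,f=7) a[fast]=10≠a[slow]=9 write a[6]=10 → slow++,fast++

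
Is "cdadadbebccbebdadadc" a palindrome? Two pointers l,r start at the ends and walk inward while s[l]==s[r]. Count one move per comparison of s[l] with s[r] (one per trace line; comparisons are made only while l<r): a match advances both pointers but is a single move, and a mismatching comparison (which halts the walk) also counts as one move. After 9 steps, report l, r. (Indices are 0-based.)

l=9, r=10

l=0 r=19: 'c'=='c', l++,r--
l=1 r=18: 'd'=='d', l++,r--
l=2 r=17: 'a'=='a', l++,r--
l=3 r=16: 'd'=='d', l++,r--
l=4 r=15: 'a'=='a', l++,r--
l=5 r=14: 'd'=='d', l++,r--
l=6 r=13: 'b'=='b', l++,r--
l=7 r=12: 'e'=='e', l++,r--
l=8 r=11: 'b'=='b', l++,r--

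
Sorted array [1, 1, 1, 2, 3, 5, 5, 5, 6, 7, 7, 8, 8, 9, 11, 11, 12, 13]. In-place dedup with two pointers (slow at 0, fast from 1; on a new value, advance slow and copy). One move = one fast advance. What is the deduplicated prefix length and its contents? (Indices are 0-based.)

(s=0,f=1) a[fast]=1=a[slow] dup → fast++
(s=0,f=2) a[fast]=1=a[slow] dup → fast++
(s=0,f=3) a[fast]=2≠a[slow]=1 write a[1]=2 → slow++,fast++
(s=1,f=4) a[fast]=3≠a[slow]=2 write a[2]=3 → slow++,fast++
(s=2,f=5) a[fast]=5≠a[slow]=3 write a[3]=5 → slow++,fast++
(s=3,f=6) a[fast]=5=a[slow] dup → fast++
(s=3,f=7) a[fast]=5=a[slow] dup → fast++
(s=3,f=8) a[fast]=6≠a[slow]=5 write a[4]=6 → slow++,fast++
(s=4,f=9) a[fast]=7≠a[slow]=6 write a[5]=7 → slow++,fast++
(s=5,f=10) a[fast]=7=a[slow] dup → fast++
(s=5,f=11) a[fast]=8≠a[slow]=7 write a[6]=8 → slow++,fast++
(s=6,f=12) a[fast]=8=a[slow] dup → fast++
(s=6,f=13) a[fast]=9≠a[slow]=8 write a[7]=9 → slow++,fast++
(s=7,f=14) a[fast]=11≠a[slow]=9 write a[8]=11 → slow++,fast++
(s=8,f=15) a[fast]=11=a[slow] dup → fast++
(s=8,f=16) a[fast]=12≠a[slow]=11 write a[9]=12 → slow++,fast++
(s=9,f=17) a[fast]=13≠a[slow]=12 write a[10]=13 → slow++,fast++

length 11; prefix = [1, 2, 3, 5, 6, 7, 8, 9, 11, 12, 13]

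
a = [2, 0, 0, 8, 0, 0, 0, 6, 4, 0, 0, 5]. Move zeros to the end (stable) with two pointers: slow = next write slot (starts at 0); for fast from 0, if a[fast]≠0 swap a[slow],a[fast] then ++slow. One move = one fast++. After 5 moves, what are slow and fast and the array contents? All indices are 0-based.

slow=2, fast=5, a=[2, 8, 0, 0, 0, 0, 0, 6, 4, 0, 0, 5]

(s=0,f=0) a[fast]=2≠0 swap→a[0]=2 → slow++,fast++
(s=1,f=1) a[fast]=0 → fast++
(s=1,f=2) a[fast]=0 → fast++
(s=1,f=3) a[fast]=8≠0 swap→a[1]=8 → slow++,fast++
(s=2,f=4) a[fast]=0 → fast++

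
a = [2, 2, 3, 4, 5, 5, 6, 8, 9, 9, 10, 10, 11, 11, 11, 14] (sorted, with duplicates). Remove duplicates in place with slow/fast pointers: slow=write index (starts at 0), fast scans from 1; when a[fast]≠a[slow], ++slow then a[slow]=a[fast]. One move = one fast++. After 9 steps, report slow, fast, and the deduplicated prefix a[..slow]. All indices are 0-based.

slow=6, fast=10, prefix=[2, 3, 4, 5, 6, 8, 9]

(s=0,f=1) a[fast]=2=a[slow] dup → fast++
(s=0,f=2) a[fast]=3≠a[slow]=2 write a[1]=3 → slow++,fast++
(s=1,f=3) a[fast]=4≠a[slow]=3 write a[2]=4 → slow++,fast++
(s=2,f=4) a[fast]=5≠a[slow]=4 write a[3]=5 → slow++,fast++
(s=3,f=5) a[fast]=5=a[slow] dup → fast++
(s=3,f=6) a[fast]=6≠a[slow]=5 write a[4]=6 → slow++,fast++
(s=4,f=7) a[fast]=8≠a[slow]=6 write a[5]=8 → slow++,fast++
(s=5,f=8) a[fast]=9≠a[slow]=8 write a[6]=9 → slow++,fast++
(s=6,f=9) a[fast]=9=a[slow] dup → fast++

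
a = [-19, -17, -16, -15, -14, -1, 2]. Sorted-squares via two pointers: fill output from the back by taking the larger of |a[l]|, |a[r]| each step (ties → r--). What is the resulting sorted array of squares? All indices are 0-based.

l=0 r=6: |-19|>|2| out[6]=361, l++
l=1 r=6: |-17|>|2| out[5]=289, l++
l=2 r=6: |-16|>|2| out[4]=256, l++
l=3 r=6: |-15|>|2| out[3]=225, l++
l=4 r=6: |-14|>|2| out[2]=196, l++
l=5 r=6: |-1|<=|2| out[1]=4, r--
l=5 r=5: |-1|<=|-1| out[0]=1, r--

[1, 4, 196, 225, 256, 289, 361]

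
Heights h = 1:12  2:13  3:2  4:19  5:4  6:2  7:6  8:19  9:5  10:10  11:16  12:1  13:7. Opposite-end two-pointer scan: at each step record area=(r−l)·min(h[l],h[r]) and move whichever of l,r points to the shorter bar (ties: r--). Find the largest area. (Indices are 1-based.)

l=1 r=13: min(12,7)*12=84 best=84 *, r--
l=1 r=12: min(12,1)*11=11 best=84, r--
l=1 r=11: min(12,16)*10=120 best=120 *, l++
l=2 r=11: min(13,16)*9=117 best=120, l++
l=3 r=11: min(2,16)*8=16 best=120, l++
l=4 r=11: min(19,16)*7=112 best=120, r--
l=4 r=10: min(19,10)*6=60 best=120, r--
l=4 r=9: min(19,5)*5=25 best=120, r--
l=4 r=8: min(19,19)*4=76 best=120, r--
l=4 r=7: min(19,6)*3=18 best=120, r--
l=4 r=6: min(19,2)*2=4 best=120, r--
l=4 r=5: min(19,4)*1=4 best=120, r--

max area = 120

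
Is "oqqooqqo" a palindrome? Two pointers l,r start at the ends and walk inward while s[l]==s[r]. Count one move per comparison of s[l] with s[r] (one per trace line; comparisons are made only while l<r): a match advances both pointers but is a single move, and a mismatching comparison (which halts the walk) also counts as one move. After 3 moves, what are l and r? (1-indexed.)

l=4, r=5

[1,8] 'o'=='o' → l++,r--
[2,7] 'q'=='q' → l++,r--
[3,6] 'q'=='q' → l++,r--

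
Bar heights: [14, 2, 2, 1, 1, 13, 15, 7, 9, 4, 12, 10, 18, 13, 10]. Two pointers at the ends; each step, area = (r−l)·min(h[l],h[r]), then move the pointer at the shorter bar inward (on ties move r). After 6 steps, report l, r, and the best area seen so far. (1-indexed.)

l=5, r=13, best area=169

[1,15] min(14,10)*14=140 best=140 * → r--
[1,14] min(14,13)*13=169 best=169 * → r--
[1,13] min(14,18)*12=168 best=169 → l++
[2,13] min(2,18)*11=22 best=169 → l++
[3,13] min(2,18)*10=20 best=169 → l++
[4,13] min(1,18)*9=9 best=169 → l++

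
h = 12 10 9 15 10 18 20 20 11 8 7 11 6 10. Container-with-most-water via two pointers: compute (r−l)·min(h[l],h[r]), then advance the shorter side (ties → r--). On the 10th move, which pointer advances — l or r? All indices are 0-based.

[0,13] min(12,10)*13=130 best=130 * → r--
[0,12] min(12,6)*12=72 best=130 → r--
[0,11] min(12,11)*11=121 best=130 → r--
[0,10] min(12,7)*10=70 best=130 → r--
[0,9] min(12,8)*9=72 best=130 → r--
[0,8] min(12,11)*8=88 best=130 → r--
[0,7] min(12,20)*7=84 best=130 → l++
[1,7] min(10,20)*6=60 best=130 → l++
[2,7] min(9,20)*5=45 best=130 → l++
[3,7] min(15,20)*4=60 best=130 → l++

l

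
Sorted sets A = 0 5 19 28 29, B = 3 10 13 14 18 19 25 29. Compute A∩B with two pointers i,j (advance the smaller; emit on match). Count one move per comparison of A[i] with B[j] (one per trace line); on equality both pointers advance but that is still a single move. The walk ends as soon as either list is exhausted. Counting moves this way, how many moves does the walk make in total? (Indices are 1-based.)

[i=1,j=1] 0<3 → i++
[i=2,j=1] 5>3 → j++
[i=2,j=2] 5<10 → i++
[i=3,j=2] 19>10 → j++
[i=3,j=3] 19>13 → j++
[i=3,j=4] 19>14 → j++
[i=3,j=5] 19>18 → j++
[i=3,j=6] 19==19 emit → i++,j++
[i=4,j=7] 28>25 → j++
[i=4,j=8] 28<29 → i++
[i=5,j=8] 29==29 emit → i++,j++

11 moves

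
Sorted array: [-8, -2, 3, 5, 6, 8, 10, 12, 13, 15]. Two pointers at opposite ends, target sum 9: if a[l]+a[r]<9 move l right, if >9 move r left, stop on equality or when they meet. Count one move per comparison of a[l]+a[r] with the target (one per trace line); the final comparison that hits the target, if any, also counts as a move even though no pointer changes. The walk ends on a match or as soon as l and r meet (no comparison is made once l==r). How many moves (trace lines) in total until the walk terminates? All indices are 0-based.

[0,9] -8+15=7 <9 → l++
[1,9] -2+15=13 >9 → r--
[1,8] -2+13=11 >9 → r--
[1,7] -2+12=10 >9 → r--
[1,6] -2+10=8 <9 → l++
[2,6] 3+10=13 >9 → r--
[2,5] 3+8=11 >9 → r--
[2,4] 3+6=9 → found

8 moves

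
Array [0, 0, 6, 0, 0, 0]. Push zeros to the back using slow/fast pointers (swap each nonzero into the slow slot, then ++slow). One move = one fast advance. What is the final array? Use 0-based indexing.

slow=0 fast=0: a[fast]=0, fast++
slow=0 fast=1: a[fast]=0, fast++
slow=0 fast=2: a[fast]=6≠0 swap→a[0]=6, slow++,fast++
slow=1 fast=3: a[fast]=0, fast++
slow=1 fast=4: a[fast]=0, fast++
slow=1 fast=5: a[fast]=0, fast++

[6, 0, 0, 0, 0, 0]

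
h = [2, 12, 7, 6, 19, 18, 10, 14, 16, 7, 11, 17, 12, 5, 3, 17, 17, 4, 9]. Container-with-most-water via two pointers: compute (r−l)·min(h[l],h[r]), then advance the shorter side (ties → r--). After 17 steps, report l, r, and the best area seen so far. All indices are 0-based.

l=4, r=5, best area=204

l=0 r=18: min(2,9)*18=36 best=36 *, l++
l=1 r=18: min(12,9)*17=153 best=153 *, r--
l=1 r=17: min(12,4)*16=64 best=153, r--
l=1 r=16: min(12,17)*15=180 best=180 *, l++
l=2 r=16: min(7,17)*14=98 best=180, l++
l=3 r=16: min(6,17)*13=78 best=180, l++
l=4 r=16: min(19,17)*12=204 best=204 *, r--
l=4 r=15: min(19,17)*11=187 best=204, r--
l=4 r=14: min(19,3)*10=30 best=204, r--
l=4 r=13: min(19,5)*9=45 best=204, r--
l=4 r=12: min(19,12)*8=96 best=204, r--
l=4 r=11: min(19,17)*7=119 best=204, r--
l=4 r=10: min(19,11)*6=66 best=204, r--
l=4 r=9: min(19,7)*5=35 best=204, r--
l=4 r=8: min(19,16)*4=64 best=204, r--
l=4 r=7: min(19,14)*3=42 best=204, r--
l=4 r=6: min(19,10)*2=20 best=204, r--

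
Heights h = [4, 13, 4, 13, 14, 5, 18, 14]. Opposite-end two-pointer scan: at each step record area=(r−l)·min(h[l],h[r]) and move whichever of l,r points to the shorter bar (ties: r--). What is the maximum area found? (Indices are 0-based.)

max area = 78

[0,7] min(4,14)*7=28 best=28 * → l++
[1,7] min(13,14)*6=78 best=78 * → l++
[2,7] min(4,14)*5=20 best=78 → l++
[3,7] min(13,14)*4=52 best=78 → l++
[4,7] min(14,14)*3=42 best=78 → r--
[4,6] min(14,18)*2=28 best=78 → l++
[5,6] min(5,18)*1=5 best=78 → l++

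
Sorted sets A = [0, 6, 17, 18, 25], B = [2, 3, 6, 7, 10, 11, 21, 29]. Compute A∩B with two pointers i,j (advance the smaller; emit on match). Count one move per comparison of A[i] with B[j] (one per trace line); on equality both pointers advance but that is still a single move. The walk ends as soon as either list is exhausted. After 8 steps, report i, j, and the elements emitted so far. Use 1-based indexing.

i=4, j=7, emitted=[6]

[i=1,j=1] 0<2 → i++
[i=2,j=1] 6>2 → j++
[i=2,j=2] 6>3 → j++
[i=2,j=3] 6==6 emit → i++,j++
[i=3,j=4] 17>7 → j++
[i=3,j=5] 17>10 → j++
[i=3,j=6] 17>11 → j++
[i=3,j=7] 17<21 → i++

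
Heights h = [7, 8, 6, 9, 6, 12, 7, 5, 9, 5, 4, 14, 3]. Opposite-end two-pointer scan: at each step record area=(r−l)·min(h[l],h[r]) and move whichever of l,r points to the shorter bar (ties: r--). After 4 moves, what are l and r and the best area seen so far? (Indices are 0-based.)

l=3, r=11, best area=80

l=0 r=12: min(7,3)*12=36 best=36 *, r--
l=0 r=11: min(7,14)*11=77 best=77 *, l++
l=1 r=11: min(8,14)*10=80 best=80 *, l++
l=2 r=11: min(6,14)*9=54 best=80, l++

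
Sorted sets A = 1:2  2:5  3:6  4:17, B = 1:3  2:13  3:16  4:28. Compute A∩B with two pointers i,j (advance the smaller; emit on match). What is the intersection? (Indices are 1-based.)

intersection = []

[i=1,j=1] 2<3 → i++
[i=2,j=1] 5>3 → j++
[i=2,j=2] 5<13 → i++
[i=3,j=2] 6<13 → i++
[i=4,j=2] 17>13 → j++
[i=4,j=3] 17>16 → j++
[i=4,j=4] 17<28 → i++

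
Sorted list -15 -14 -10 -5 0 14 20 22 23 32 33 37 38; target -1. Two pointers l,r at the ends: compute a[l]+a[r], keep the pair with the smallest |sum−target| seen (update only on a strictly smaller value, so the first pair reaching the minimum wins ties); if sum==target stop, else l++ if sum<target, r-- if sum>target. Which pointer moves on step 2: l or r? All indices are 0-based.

r

l=0 r=12: -15+38=23 d=24 *, r--
l=0 r=11: -15+37=22 d=23 *, r--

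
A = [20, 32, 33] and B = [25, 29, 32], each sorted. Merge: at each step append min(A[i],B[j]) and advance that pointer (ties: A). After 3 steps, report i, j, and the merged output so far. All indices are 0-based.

i=0 j=0: A[i]=20<=B[j]=25 take 20, i++
i=1 j=0: A[i]=32>B[j]=25 take 25, j++
i=1 j=1: A[i]=32>B[j]=29 take 29, j++

i=1, j=2, merged so far=[20, 25, 29]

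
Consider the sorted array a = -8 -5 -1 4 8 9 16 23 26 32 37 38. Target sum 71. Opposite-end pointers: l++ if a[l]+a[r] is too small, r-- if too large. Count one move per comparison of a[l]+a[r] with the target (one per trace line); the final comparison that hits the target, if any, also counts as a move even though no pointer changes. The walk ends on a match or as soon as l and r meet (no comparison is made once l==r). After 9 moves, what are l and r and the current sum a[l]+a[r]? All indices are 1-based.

l=10, r=12, sum=70

[1,12] -8+38=30 <71 → l++
[2,12] -5+38=33 <71 → l++
[3,12] -1+38=37 <71 → l++
[4,12] 4+38=42 <71 → l++
[5,12] 8+38=46 <71 → l++
[6,12] 9+38=47 <71 → l++
[7,12] 16+38=54 <71 → l++
[8,12] 23+38=61 <71 → l++
[9,12] 26+38=64 <71 → l++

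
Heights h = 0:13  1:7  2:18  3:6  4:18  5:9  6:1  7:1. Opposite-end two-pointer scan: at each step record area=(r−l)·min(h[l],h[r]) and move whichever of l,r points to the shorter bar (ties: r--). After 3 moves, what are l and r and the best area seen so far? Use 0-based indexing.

[0,7] min(13,1)*7=7 best=7 * → r--
[0,6] min(13,1)*6=6 best=7 → r--
[0,5] min(13,9)*5=45 best=45 * → r--

l=0, r=4, best area=45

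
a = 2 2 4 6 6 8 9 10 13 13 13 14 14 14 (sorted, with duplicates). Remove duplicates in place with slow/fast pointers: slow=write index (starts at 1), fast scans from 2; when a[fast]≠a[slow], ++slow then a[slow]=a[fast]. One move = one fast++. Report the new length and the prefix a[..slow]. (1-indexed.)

(s=1,f=2) a[fast]=2=a[slow] dup → fast++
(s=1,f=3) a[fast]=4≠a[slow]=2 write a[2]=4 → slow++,fast++
(s=2,f=4) a[fast]=6≠a[slow]=4 write a[3]=6 → slow++,fast++
(s=3,f=5) a[fast]=6=a[slow] dup → fast++
(s=3,f=6) a[fast]=8≠a[slow]=6 write a[4]=8 → slow++,fast++
(s=4,f=7) a[fast]=9≠a[slow]=8 write a[5]=9 → slow++,fast++
(s=5,f=8) a[fast]=10≠a[slow]=9 write a[6]=10 → slow++,fast++
(s=6,f=9) a[fast]=13≠a[slow]=10 write a[7]=13 → slow++,fast++
(s=7,f=10) a[fast]=13=a[slow] dup → fast++
(s=7,f=11) a[fast]=13=a[slow] dup → fast++
(s=7,f=12) a[fast]=14≠a[slow]=13 write a[8]=14 → slow++,fast++
(s=8,f=13) a[fast]=14=a[slow] dup → fast++
(s=8,f=14) a[fast]=14=a[slow] dup → fast++

length 8; prefix = [2, 4, 6, 8, 9, 10, 13, 14]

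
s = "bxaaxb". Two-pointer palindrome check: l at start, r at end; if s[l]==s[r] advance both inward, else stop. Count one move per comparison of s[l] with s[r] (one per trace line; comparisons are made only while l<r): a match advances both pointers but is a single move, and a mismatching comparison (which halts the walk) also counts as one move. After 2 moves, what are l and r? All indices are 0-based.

l=2, r=3

l=0 r=5: 'b'=='b', l++,r--
l=1 r=4: 'x'=='x', l++,r--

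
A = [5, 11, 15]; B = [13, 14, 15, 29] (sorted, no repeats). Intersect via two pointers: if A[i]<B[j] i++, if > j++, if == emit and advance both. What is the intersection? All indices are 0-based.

[i=0,j=0] 5<13 → i++
[i=1,j=0] 11<13 → i++
[i=2,j=0] 15>13 → j++
[i=2,j=1] 15>14 → j++
[i=2,j=2] 15==15 emit → i++,j++

intersection = [15]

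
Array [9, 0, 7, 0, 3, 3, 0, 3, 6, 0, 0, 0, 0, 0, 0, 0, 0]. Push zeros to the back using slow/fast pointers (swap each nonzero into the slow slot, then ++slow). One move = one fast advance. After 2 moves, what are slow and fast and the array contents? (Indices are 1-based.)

slow=2, fast=3, a=[9, 0, 7, 0, 3, 3, 0, 3, 6, 0, 0, 0, 0, 0, 0, 0, 0]

(s=1,f=1) a[fast]=9≠0 swap→a[1]=9 → slow++,fast++
(s=2,f=2) a[fast]=0 → fast++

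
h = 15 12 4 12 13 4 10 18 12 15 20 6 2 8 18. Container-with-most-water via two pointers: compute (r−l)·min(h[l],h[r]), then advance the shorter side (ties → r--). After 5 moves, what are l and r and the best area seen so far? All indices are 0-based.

[0,14] min(15,18)*14=210 best=210 * → l++
[1,14] min(12,18)*13=156 best=210 → l++
[2,14] min(4,18)*12=48 best=210 → l++
[3,14] min(12,18)*11=132 best=210 → l++
[4,14] min(13,18)*10=130 best=210 → l++

l=5, r=14, best area=210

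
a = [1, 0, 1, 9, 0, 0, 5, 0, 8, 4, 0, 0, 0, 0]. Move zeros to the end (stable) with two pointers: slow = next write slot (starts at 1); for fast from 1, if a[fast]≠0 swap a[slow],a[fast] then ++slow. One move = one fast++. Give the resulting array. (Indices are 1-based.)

slow=1 fast=1: a[fast]=1≠0 swap→a[1]=1, slow++,fast++
slow=2 fast=2: a[fast]=0, fast++
slow=2 fast=3: a[fast]=1≠0 swap→a[2]=1, slow++,fast++
slow=3 fast=4: a[fast]=9≠0 swap→a[3]=9, slow++,fast++
slow=4 fast=5: a[fast]=0, fast++
slow=4 fast=6: a[fast]=0, fast++
slow=4 fast=7: a[fast]=5≠0 swap→a[4]=5, slow++,fast++
slow=5 fast=8: a[fast]=0, fast++
slow=5 fast=9: a[fast]=8≠0 swap→a[5]=8, slow++,fast++
slow=6 fast=10: a[fast]=4≠0 swap→a[6]=4, slow++,fast++
slow=7 fast=11: a[fast]=0, fast++
slow=7 fast=12: a[fast]=0, fast++
slow=7 fast=13: a[fast]=0, fast++
slow=7 fast=14: a[fast]=0, fast++

[1, 1, 9, 5, 8, 4, 0, 0, 0, 0, 0, 0, 0, 0]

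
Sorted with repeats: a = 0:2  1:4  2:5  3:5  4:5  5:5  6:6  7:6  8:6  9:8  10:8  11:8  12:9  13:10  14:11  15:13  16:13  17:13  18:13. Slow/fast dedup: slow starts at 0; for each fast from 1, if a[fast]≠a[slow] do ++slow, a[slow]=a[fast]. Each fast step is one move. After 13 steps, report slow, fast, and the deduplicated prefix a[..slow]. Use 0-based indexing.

slow=0 fast=1: a[fast]=4≠a[slow]=2 write a[1]=4, slow++,fast++
slow=1 fast=2: a[fast]=5≠a[slow]=4 write a[2]=5, slow++,fast++
slow=2 fast=3: a[fast]=5=a[slow] dup, fast++
slow=2 fast=4: a[fast]=5=a[slow] dup, fast++
slow=2 fast=5: a[fast]=5=a[slow] dup, fast++
slow=2 fast=6: a[fast]=6≠a[slow]=5 write a[3]=6, slow++,fast++
slow=3 fast=7: a[fast]=6=a[slow] dup, fast++
slow=3 fast=8: a[fast]=6=a[slow] dup, fast++
slow=3 fast=9: a[fast]=8≠a[slow]=6 write a[4]=8, slow++,fast++
slow=4 fast=10: a[fast]=8=a[slow] dup, fast++
slow=4 fast=11: a[fast]=8=a[slow] dup, fast++
slow=4 fast=12: a[fast]=9≠a[slow]=8 write a[5]=9, slow++,fast++
slow=5 fast=13: a[fast]=10≠a[slow]=9 write a[6]=10, slow++,fast++

slow=6, fast=14, prefix=[2, 4, 5, 6, 8, 9, 10]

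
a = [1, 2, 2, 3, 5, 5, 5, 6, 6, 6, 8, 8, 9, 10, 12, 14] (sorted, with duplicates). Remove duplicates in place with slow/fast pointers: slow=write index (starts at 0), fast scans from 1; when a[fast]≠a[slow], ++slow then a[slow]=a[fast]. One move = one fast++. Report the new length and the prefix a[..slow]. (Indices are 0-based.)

length 10; prefix = [1, 2, 3, 5, 6, 8, 9, 10, 12, 14]

slow=0 fast=1: a[fast]=2≠a[slow]=1 write a[1]=2, slow++,fast++
slow=1 fast=2: a[fast]=2=a[slow] dup, fast++
slow=1 fast=3: a[fast]=3≠a[slow]=2 write a[2]=3, slow++,fast++
slow=2 fast=4: a[fast]=5≠a[slow]=3 write a[3]=5, slow++,fast++
slow=3 fast=5: a[fast]=5=a[slow] dup, fast++
slow=3 fast=6: a[fast]=5=a[slow] dup, fast++
slow=3 fast=7: a[fast]=6≠a[slow]=5 write a[4]=6, slow++,fast++
slow=4 fast=8: a[fast]=6=a[slow] dup, fast++
slow=4 fast=9: a[fast]=6=a[slow] dup, fast++
slow=4 fast=10: a[fast]=8≠a[slow]=6 write a[5]=8, slow++,fast++
slow=5 fast=11: a[fast]=8=a[slow] dup, fast++
slow=5 fast=12: a[fast]=9≠a[slow]=8 write a[6]=9, slow++,fast++
slow=6 fast=13: a[fast]=10≠a[slow]=9 write a[7]=10, slow++,fast++
slow=7 fast=14: a[fast]=12≠a[slow]=10 write a[8]=12, slow++,fast++
slow=8 fast=15: a[fast]=14≠a[slow]=12 write a[9]=14, slow++,fast++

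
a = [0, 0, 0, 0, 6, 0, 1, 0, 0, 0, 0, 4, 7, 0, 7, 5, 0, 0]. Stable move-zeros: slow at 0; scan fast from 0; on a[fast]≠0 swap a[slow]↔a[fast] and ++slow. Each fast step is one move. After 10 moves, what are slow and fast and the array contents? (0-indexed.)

slow=2, fast=10, a=[6, 1, 0, 0, 0, 0, 0, 0, 0, 0, 0, 4, 7, 0, 7, 5, 0, 0]

slow=0 fast=0: a[fast]=0, fast++
slow=0 fast=1: a[fast]=0, fast++
slow=0 fast=2: a[fast]=0, fast++
slow=0 fast=3: a[fast]=0, fast++
slow=0 fast=4: a[fast]=6≠0 swap→a[0]=6, slow++,fast++
slow=1 fast=5: a[fast]=0, fast++
slow=1 fast=6: a[fast]=1≠0 swap→a[1]=1, slow++,fast++
slow=2 fast=7: a[fast]=0, fast++
slow=2 fast=8: a[fast]=0, fast++
slow=2 fast=9: a[fast]=0, fast++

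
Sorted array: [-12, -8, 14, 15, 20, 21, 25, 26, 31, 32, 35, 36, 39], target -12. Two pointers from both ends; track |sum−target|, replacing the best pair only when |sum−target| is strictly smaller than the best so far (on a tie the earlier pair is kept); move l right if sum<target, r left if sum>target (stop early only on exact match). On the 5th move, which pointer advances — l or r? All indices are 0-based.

r

l=0 r=12: -12+39=27 d=39 *, r--
l=0 r=11: -12+36=24 d=36 *, r--
l=0 r=10: -12+35=23 d=35 *, r--
l=0 r=9: -12+32=20 d=32 *, r--
l=0 r=8: -12+31=19 d=31 *, r--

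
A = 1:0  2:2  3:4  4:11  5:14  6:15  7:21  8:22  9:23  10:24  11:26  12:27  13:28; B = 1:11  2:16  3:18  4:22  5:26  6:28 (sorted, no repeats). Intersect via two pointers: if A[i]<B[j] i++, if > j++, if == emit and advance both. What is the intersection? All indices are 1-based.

i=1 j=1: 0<11, i++
i=2 j=1: 2<11, i++
i=3 j=1: 4<11, i++
i=4 j=1: 11==11 emit, i++,j++
i=5 j=2: 14<16, i++
i=6 j=2: 15<16, i++
i=7 j=2: 21>16, j++
i=7 j=3: 21>18, j++
i=7 j=4: 21<22, i++
i=8 j=4: 22==22 emit, i++,j++
i=9 j=5: 23<26, i++
i=10 j=5: 24<26, i++
i=11 j=5: 26==26 emit, i++,j++
i=12 j=6: 27<28, i++
i=13 j=6: 28==28 emit, i++,j++

intersection = [11, 22, 26, 28]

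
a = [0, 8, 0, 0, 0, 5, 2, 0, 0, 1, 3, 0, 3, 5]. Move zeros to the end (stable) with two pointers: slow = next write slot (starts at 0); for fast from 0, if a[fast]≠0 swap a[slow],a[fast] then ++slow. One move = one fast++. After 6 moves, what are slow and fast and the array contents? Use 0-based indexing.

slow=2, fast=6, a=[8, 5, 0, 0, 0, 0, 2, 0, 0, 1, 3, 0, 3, 5]

(s=0,f=0) a[fast]=0 → fast++
(s=0,f=1) a[fast]=8≠0 swap→a[0]=8 → slow++,fast++
(s=1,f=2) a[fast]=0 → fast++
(s=1,f=3) a[fast]=0 → fast++
(s=1,f=4) a[fast]=0 → fast++
(s=1,f=5) a[fast]=5≠0 swap→a[1]=5 → slow++,fast++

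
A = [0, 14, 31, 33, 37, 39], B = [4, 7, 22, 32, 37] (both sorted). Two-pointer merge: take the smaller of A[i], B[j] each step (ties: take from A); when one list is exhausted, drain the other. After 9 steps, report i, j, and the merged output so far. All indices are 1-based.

i=6, j=5, merged so far=[0, 4, 7, 14, 22, 31, 32, 33, 37]

i=1 j=1: A[i]=0<=B[j]=4 take 0, i++
i=2 j=1: A[i]=14>B[j]=4 take 4, j++
i=2 j=2: A[i]=14>B[j]=7 take 7, j++
i=2 j=3: A[i]=14<=B[j]=22 take 14, i++
i=3 j=3: A[i]=31>B[j]=22 take 22, j++
i=3 j=4: A[i]=31<=B[j]=32 take 31, i++
i=4 j=4: A[i]=33>B[j]=32 take 32, j++
i=4 j=5: A[i]=33<=B[j]=37 take 33, i++
i=5 j=5: A[i]=37<=B[j]=37 take 37, i++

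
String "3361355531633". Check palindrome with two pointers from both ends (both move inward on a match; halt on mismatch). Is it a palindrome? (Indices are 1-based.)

[1,13] '3'=='3' → l++,r--
[2,12] '3'=='3' → l++,r--
[3,11] '6'=='6' → l++,r--
[4,10] '1'=='1' → l++,r--
[5,9] '3'=='3' → l++,r--
[6,8] '5'=='5' → l++,r--

palindrome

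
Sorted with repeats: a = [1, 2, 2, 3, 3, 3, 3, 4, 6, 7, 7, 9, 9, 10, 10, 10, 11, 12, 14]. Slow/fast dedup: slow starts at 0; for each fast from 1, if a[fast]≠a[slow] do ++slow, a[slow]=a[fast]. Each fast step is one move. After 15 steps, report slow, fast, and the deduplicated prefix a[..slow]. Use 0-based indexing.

(s=0,f=1) a[fast]=2≠a[slow]=1 write a[1]=2 → slow++,fast++
(s=1,f=2) a[fast]=2=a[slow] dup → fast++
(s=1,f=3) a[fast]=3≠a[slow]=2 write a[2]=3 → slow++,fast++
(s=2,f=4) a[fast]=3=a[slow] dup → fast++
(s=2,f=5) a[fast]=3=a[slow] dup → fast++
(s=2,f=6) a[fast]=3=a[slow] dup → fast++
(s=2,f=7) a[fast]=4≠a[slow]=3 write a[3]=4 → slow++,fast++
(s=3,f=8) a[fast]=6≠a[slow]=4 write a[4]=6 → slow++,fast++
(s=4,f=9) a[fast]=7≠a[slow]=6 write a[5]=7 → slow++,fast++
(s=5,f=10) a[fast]=7=a[slow] dup → fast++
(s=5,f=11) a[fast]=9≠a[slow]=7 write a[6]=9 → slow++,fast++
(s=6,f=12) a[fast]=9=a[slow] dup → fast++
(s=6,f=13) a[fast]=10≠a[slow]=9 write a[7]=10 → slow++,fast++
(s=7,f=14) a[fast]=10=a[slow] dup → fast++
(s=7,f=15) a[fast]=10=a[slow] dup → fast++

slow=7, fast=16, prefix=[1, 2, 3, 4, 6, 7, 9, 10]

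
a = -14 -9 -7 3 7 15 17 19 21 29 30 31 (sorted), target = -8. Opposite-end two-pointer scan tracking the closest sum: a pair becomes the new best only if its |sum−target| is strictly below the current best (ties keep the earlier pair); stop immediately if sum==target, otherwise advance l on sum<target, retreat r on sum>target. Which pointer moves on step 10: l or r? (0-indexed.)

r

l=0 r=11: -14+31=17 d=25 *, r--
l=0 r=10: -14+30=16 d=24 *, r--
l=0 r=9: -14+29=15 d=23 *, r--
l=0 r=8: -14+21=7 d=15 *, r--
l=0 r=7: -14+19=5 d=13 *, r--
l=0 r=6: -14+17=3 d=11 *, r--
l=0 r=5: -14+15=1 d=9 *, r--
l=0 r=4: -14+7=-7 d=1 *, r--
l=0 r=3: -14+3=-11 d=3, l++
l=1 r=3: -9+3=-6 d=2, r--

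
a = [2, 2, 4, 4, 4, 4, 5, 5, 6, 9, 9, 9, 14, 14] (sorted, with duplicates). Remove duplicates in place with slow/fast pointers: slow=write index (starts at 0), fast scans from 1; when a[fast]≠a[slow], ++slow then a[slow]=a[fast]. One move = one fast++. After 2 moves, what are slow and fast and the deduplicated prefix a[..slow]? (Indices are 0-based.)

slow=0 fast=1: a[fast]=2=a[slow] dup, fast++
slow=0 fast=2: a[fast]=4≠a[slow]=2 write a[1]=4, slow++,fast++

slow=1, fast=3, prefix=[2, 4]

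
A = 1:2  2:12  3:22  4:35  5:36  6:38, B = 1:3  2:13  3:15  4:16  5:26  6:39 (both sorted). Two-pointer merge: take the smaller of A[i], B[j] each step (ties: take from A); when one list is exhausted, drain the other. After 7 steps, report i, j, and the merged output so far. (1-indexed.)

i=1 j=1: A[i]=2<=B[j]=3 take 2, i++
i=2 j=1: A[i]=12>B[j]=3 take 3, j++
i=2 j=2: A[i]=12<=B[j]=13 take 12, i++
i=3 j=2: A[i]=22>B[j]=13 take 13, j++
i=3 j=3: A[i]=22>B[j]=15 take 15, j++
i=3 j=4: A[i]=22>B[j]=16 take 16, j++
i=3 j=5: A[i]=22<=B[j]=26 take 22, i++

i=4, j=5, merged so far=[2, 3, 12, 13, 15, 16, 22]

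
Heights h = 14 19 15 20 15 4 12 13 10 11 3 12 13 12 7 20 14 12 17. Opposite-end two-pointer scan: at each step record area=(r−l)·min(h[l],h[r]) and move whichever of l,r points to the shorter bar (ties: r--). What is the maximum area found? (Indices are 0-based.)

[0,18] min(14,17)*18=252 best=252 * → l++
[1,18] min(19,17)*17=289 best=289 * → r--
[1,17] min(19,12)*16=192 best=289 → r--
[1,16] min(19,14)*15=210 best=289 → r--
[1,15] min(19,20)*14=266 best=289 → l++
[2,15] min(15,20)*13=195 best=289 → l++
[3,15] min(20,20)*12=240 best=289 → r--
[3,14] min(20,7)*11=77 best=289 → r--
[3,13] min(20,12)*10=120 best=289 → r--
[3,12] min(20,13)*9=117 best=289 → r--
[3,11] min(20,12)*8=96 best=289 → r--
[3,10] min(20,3)*7=21 best=289 → r--
[3,9] min(20,11)*6=66 best=289 → r--
[3,8] min(20,10)*5=50 best=289 → r--
[3,7] min(20,13)*4=52 best=289 → r--
[3,6] min(20,12)*3=36 best=289 → r--
[3,5] min(20,4)*2=8 best=289 → r--
[3,4] min(20,15)*1=15 best=289 → r--

max area = 289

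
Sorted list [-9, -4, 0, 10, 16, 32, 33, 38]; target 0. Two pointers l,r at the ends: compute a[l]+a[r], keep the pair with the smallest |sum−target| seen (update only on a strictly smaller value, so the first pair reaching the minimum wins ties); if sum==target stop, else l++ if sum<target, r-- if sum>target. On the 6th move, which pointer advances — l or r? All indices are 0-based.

l

[0,7] -9+38=29 d=29 * → r--
[0,6] -9+33=24 d=24 * → r--
[0,5] -9+32=23 d=23 * → r--
[0,4] -9+16=7 d=7 * → r--
[0,3] -9+10=1 d=1 * → r--
[0,2] -9+0=-9 d=9 → l++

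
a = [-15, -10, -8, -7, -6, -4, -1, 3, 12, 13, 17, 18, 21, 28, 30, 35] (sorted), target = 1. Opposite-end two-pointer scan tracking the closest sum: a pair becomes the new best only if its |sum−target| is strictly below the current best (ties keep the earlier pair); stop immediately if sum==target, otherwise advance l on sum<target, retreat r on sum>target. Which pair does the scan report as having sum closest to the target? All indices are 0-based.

pair (-15, 17) with sum 2 (|Δ|=1)

l=0 r=15: -15+35=20 d=19 *, r--
l=0 r=14: -15+30=15 d=14 *, r--
l=0 r=13: -15+28=13 d=12 *, r--
l=0 r=12: -15+21=6 d=5 *, r--
l=0 r=11: -15+18=3 d=2 *, r--
l=0 r=10: -15+17=2 d=1 *, r--
l=0 r=9: -15+13=-2 d=3, l++
l=1 r=9: -10+13=3 d=2, r--
l=1 r=8: -10+12=2 d=1, r--
l=1 r=7: -10+3=-7 d=8, l++
l=2 r=7: -8+3=-5 d=6, l++
l=3 r=7: -7+3=-4 d=5, l++
l=4 r=7: -6+3=-3 d=4, l++
l=5 r=7: -4+3=-1 d=2, l++
l=6 r=7: -1+3=2 d=1, r--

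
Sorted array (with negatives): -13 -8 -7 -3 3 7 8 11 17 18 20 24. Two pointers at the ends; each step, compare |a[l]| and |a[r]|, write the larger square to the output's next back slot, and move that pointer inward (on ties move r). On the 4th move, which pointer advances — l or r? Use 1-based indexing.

r

l=1 r=12: |-13|<=|24| out[12]=576, r--
l=1 r=11: |-13|<=|20| out[11]=400, r--
l=1 r=10: |-13|<=|18| out[10]=324, r--
l=1 r=9: |-13|<=|17| out[9]=289, r--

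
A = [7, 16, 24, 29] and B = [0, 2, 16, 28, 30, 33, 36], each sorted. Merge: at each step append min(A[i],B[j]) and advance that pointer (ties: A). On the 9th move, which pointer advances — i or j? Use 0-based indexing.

i=0 j=0: A[i]=7>B[j]=0 take 0, j++
i=0 j=1: A[i]=7>B[j]=2 take 2, j++
i=0 j=2: A[i]=7<=B[j]=16 take 7, i++
i=1 j=2: A[i]=16<=B[j]=16 take 16, i++
i=2 j=2: A[i]=24>B[j]=16 take 16, j++
i=2 j=3: A[i]=24<=B[j]=28 take 24, i++
i=3 j=3: A[i]=29>B[j]=28 take 28, j++
i=3 j=4: A[i]=29<=B[j]=30 take 29, i++
i=4 j=4: A done, take B[j]=30, j++

j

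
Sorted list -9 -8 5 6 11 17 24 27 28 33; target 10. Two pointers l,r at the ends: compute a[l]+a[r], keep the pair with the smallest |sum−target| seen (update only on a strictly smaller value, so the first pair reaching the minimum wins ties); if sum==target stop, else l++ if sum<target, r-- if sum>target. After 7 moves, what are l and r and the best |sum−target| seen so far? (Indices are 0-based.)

l=0 r=9: -9+33=24 d=14 *, r--
l=0 r=8: -9+28=19 d=9 *, r--
l=0 r=7: -9+27=18 d=8 *, r--
l=0 r=6: -9+24=15 d=5 *, r--
l=0 r=5: -9+17=8 d=2 *, l++
l=1 r=5: -8+17=9 d=1 *, l++
l=2 r=5: 5+17=22 d=12, r--

l=2, r=4, best |Δ|=1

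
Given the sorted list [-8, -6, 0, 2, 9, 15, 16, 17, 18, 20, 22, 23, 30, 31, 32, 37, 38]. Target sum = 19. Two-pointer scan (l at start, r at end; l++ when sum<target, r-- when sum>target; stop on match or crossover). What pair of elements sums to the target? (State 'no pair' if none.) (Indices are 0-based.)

l=0 r=16: -8+38=30 >19, r--
l=0 r=15: -8+37=29 >19, r--
l=0 r=14: -8+32=24 >19, r--
l=0 r=13: -8+31=23 >19, r--
l=0 r=12: -8+30=22 >19, r--
l=0 r=11: -8+23=15 <19, l++
l=1 r=11: -6+23=17 <19, l++
l=2 r=11: 0+23=23 >19, r--
l=2 r=10: 0+22=22 >19, r--
l=2 r=9: 0+20=20 >19, r--
l=2 r=8: 0+18=18 <19, l++
l=3 r=8: 2+18=20 >19, r--
l=3 r=7: 2+17=19, found

(2, 17)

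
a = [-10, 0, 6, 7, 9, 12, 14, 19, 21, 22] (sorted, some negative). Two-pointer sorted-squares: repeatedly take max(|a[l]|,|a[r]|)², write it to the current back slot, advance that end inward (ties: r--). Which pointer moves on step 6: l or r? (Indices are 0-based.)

[0,9] |-10|<=|22| out[9]=484 → r--
[0,8] |-10|<=|21| out[8]=441 → r--
[0,7] |-10|<=|19| out[7]=361 → r--
[0,6] |-10|<=|14| out[6]=196 → r--
[0,5] |-10|<=|12| out[5]=144 → r--
[0,4] |-10|>|9| out[4]=100 → l++

l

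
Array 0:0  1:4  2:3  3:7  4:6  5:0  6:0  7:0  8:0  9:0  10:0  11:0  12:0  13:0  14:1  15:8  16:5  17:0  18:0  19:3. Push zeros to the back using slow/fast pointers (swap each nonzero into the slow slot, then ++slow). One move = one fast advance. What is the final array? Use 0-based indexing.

[4, 3, 7, 6, 1, 8, 5, 3, 0, 0, 0, 0, 0, 0, 0, 0, 0, 0, 0, 0]

slow=0 fast=0: a[fast]=0, fast++
slow=0 fast=1: a[fast]=4≠0 swap→a[0]=4, slow++,fast++
slow=1 fast=2: a[fast]=3≠0 swap→a[1]=3, slow++,fast++
slow=2 fast=3: a[fast]=7≠0 swap→a[2]=7, slow++,fast++
slow=3 fast=4: a[fast]=6≠0 swap→a[3]=6, slow++,fast++
slow=4 fast=5: a[fast]=0, fast++
slow=4 fast=6: a[fast]=0, fast++
slow=4 fast=7: a[fast]=0, fast++
slow=4 fast=8: a[fast]=0, fast++
slow=4 fast=9: a[fast]=0, fast++
slow=4 fast=10: a[fast]=0, fast++
slow=4 fast=11: a[fast]=0, fast++
slow=4 fast=12: a[fast]=0, fast++
slow=4 fast=13: a[fast]=0, fast++
slow=4 fast=14: a[fast]=1≠0 swap→a[4]=1, slow++,fast++
slow=5 fast=15: a[fast]=8≠0 swap→a[5]=8, slow++,fast++
slow=6 fast=16: a[fast]=5≠0 swap→a[6]=5, slow++,fast++
slow=7 fast=17: a[fast]=0, fast++
slow=7 fast=18: a[fast]=0, fast++
slow=7 fast=19: a[fast]=3≠0 swap→a[7]=3, slow++,fast++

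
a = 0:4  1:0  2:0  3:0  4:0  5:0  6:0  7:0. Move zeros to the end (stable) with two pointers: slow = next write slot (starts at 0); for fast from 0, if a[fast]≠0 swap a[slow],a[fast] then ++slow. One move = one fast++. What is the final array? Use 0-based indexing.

[4, 0, 0, 0, 0, 0, 0, 0]

slow=0 fast=0: a[fast]=4≠0 swap→a[0]=4, slow++,fast++
slow=1 fast=1: a[fast]=0, fast++
slow=1 fast=2: a[fast]=0, fast++
slow=1 fast=3: a[fast]=0, fast++
slow=1 fast=4: a[fast]=0, fast++
slow=1 fast=5: a[fast]=0, fast++
slow=1 fast=6: a[fast]=0, fast++
slow=1 fast=7: a[fast]=0, fast++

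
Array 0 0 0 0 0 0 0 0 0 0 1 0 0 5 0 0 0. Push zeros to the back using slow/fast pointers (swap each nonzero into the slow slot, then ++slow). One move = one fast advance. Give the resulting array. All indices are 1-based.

[1, 5, 0, 0, 0, 0, 0, 0, 0, 0, 0, 0, 0, 0, 0, 0, 0]

(s=1,f=1) a[fast]=0 → fast++
(s=1,f=2) a[fast]=0 → fast++
(s=1,f=3) a[fast]=0 → fast++
(s=1,f=4) a[fast]=0 → fast++
(s=1,f=5) a[fast]=0 → fast++
(s=1,f=6) a[fast]=0 → fast++
(s=1,f=7) a[fast]=0 → fast++
(s=1,f=8) a[fast]=0 → fast++
(s=1,f=9) a[fast]=0 → fast++
(s=1,f=10) a[fast]=0 → fast++
(s=1,f=11) a[fast]=1≠0 swap→a[1]=1 → slow++,fast++
(s=2,f=12) a[fast]=0 → fast++
(s=2,f=13) a[fast]=0 → fast++
(s=2,f=14) a[fast]=5≠0 swap→a[2]=5 → slow++,fast++
(s=3,f=15) a[fast]=0 → fast++
(s=3,f=16) a[fast]=0 → fast++
(s=3,f=17) a[fast]=0 → fast++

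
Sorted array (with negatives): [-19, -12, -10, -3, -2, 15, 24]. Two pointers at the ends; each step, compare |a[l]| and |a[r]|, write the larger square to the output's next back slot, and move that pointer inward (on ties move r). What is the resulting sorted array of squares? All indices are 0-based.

[4, 9, 100, 144, 225, 361, 576]

l=0 r=6: |-19|<=|24| out[6]=576, r--
l=0 r=5: |-19|>|15| out[5]=361, l++
l=1 r=5: |-12|<=|15| out[4]=225, r--
l=1 r=4: |-12|>|-2| out[3]=144, l++
l=2 r=4: |-10|>|-2| out[2]=100, l++
l=3 r=4: |-3|>|-2| out[1]=9, l++
l=4 r=4: |-2|<=|-2| out[0]=4, r--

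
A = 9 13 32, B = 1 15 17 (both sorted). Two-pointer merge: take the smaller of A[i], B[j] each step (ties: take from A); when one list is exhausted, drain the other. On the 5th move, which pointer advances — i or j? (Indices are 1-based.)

j

i=1 j=1: A[i]=9>B[j]=1 take 1, j++
i=1 j=2: A[i]=9<=B[j]=15 take 9, i++
i=2 j=2: A[i]=13<=B[j]=15 take 13, i++
i=3 j=2: A[i]=32>B[j]=15 take 15, j++
i=3 j=3: A[i]=32>B[j]=17 take 17, j++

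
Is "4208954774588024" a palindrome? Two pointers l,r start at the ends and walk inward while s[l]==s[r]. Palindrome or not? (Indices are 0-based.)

l=0 r=15: '4'=='4', l++,r--
l=1 r=14: '2'=='2', l++,r--
l=2 r=13: '0'=='0', l++,r--
l=3 r=12: '8'=='8', l++,r--
l=4 r=11: '9'!='8', stop

not a palindrome (mismatch at 4,11)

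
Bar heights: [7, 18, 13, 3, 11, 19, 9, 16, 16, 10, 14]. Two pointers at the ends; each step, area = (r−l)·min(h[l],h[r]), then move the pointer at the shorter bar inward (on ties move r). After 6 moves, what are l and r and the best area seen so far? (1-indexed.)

l=2, r=6, best area=126

l=1 r=11: min(7,14)*10=70 best=70 *, l++
l=2 r=11: min(18,14)*9=126 best=126 *, r--
l=2 r=10: min(18,10)*8=80 best=126, r--
l=2 r=9: min(18,16)*7=112 best=126, r--
l=2 r=8: min(18,16)*6=96 best=126, r--
l=2 r=7: min(18,9)*5=45 best=126, r--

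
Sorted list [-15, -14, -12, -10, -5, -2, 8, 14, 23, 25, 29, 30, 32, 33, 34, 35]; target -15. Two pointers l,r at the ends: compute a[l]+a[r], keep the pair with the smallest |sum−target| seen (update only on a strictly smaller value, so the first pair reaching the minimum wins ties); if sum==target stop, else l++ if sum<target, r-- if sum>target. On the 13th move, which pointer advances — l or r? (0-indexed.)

l=0 r=15: -15+35=20 d=35 *, r--
l=0 r=14: -15+34=19 d=34 *, r--
l=0 r=13: -15+33=18 d=33 *, r--
l=0 r=12: -15+32=17 d=32 *, r--
l=0 r=11: -15+30=15 d=30 *, r--
l=0 r=10: -15+29=14 d=29 *, r--
l=0 r=9: -15+25=10 d=25 *, r--
l=0 r=8: -15+23=8 d=23 *, r--
l=0 r=7: -15+14=-1 d=14 *, r--
l=0 r=6: -15+8=-7 d=8 *, r--
l=0 r=5: -15+-2=-17 d=2 *, l++
l=1 r=5: -14+-2=-16 d=1 *, l++
l=2 r=5: -12+-2=-14 d=1, r--

r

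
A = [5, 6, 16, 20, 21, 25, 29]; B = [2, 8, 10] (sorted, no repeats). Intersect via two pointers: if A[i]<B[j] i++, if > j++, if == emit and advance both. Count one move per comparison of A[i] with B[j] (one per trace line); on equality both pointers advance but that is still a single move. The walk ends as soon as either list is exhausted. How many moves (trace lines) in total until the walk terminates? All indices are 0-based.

5 moves

i=0 j=0: 5>2, j++
i=0 j=1: 5<8, i++
i=1 j=1: 6<8, i++
i=2 j=1: 16>8, j++
i=2 j=2: 16>10, j++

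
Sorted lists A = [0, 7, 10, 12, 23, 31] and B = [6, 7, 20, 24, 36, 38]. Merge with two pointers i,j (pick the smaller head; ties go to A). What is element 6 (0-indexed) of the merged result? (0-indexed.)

merged[6] = 20

i=0 j=0: A[i]=0<=B[j]=6 take 0, i++
i=1 j=0: A[i]=7>B[j]=6 take 6, j++
i=1 j=1: A[i]=7<=B[j]=7 take 7, i++
i=2 j=1: A[i]=10>B[j]=7 take 7, j++
i=2 j=2: A[i]=10<=B[j]=20 take 10, i++
i=3 j=2: A[i]=12<=B[j]=20 take 12, i++
i=4 j=2: A[i]=23>B[j]=20 take 20, j++
i=4 j=3: A[i]=23<=B[j]=24 take 23, i++
i=5 j=3: A[i]=31>B[j]=24 take 24, j++
i=5 j=4: A[i]=31<=B[j]=36 take 31, i++
i=6 j=4: A done, take B[j]=36, j++
i=6 j=5: A done, take B[j]=38, j++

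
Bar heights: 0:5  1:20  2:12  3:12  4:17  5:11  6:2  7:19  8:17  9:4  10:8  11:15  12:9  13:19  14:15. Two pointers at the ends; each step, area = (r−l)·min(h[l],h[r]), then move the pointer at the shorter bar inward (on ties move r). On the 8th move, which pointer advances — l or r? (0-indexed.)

[0,14] min(5,15)*14=70 best=70 * → l++
[1,14] min(20,15)*13=195 best=195 * → r--
[1,13] min(20,19)*12=228 best=228 * → r--
[1,12] min(20,9)*11=99 best=228 → r--
[1,11] min(20,15)*10=150 best=228 → r--
[1,10] min(20,8)*9=72 best=228 → r--
[1,9] min(20,4)*8=32 best=228 → r--
[1,8] min(20,17)*7=119 best=228 → r--

r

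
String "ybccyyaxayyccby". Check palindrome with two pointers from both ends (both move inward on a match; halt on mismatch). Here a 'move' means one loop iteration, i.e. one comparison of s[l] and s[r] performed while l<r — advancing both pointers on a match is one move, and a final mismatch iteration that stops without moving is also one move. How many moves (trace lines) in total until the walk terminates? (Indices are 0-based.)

l=0 r=14: 'y'=='y', l++,r--
l=1 r=13: 'b'=='b', l++,r--
l=2 r=12: 'c'=='c', l++,r--
l=3 r=11: 'c'=='c', l++,r--
l=4 r=10: 'y'=='y', l++,r--
l=5 r=9: 'y'=='y', l++,r--
l=6 r=8: 'a'=='a', l++,r--

7 moves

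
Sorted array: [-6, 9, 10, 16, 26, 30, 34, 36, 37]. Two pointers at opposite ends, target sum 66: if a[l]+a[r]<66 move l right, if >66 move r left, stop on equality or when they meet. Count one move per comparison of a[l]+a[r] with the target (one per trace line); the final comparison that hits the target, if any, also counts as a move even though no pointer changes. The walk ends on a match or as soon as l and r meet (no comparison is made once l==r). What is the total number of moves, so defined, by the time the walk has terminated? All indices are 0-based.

7 moves

l=0 r=8: -6+37=31 <66, l++
l=1 r=8: 9+37=46 <66, l++
l=2 r=8: 10+37=47 <66, l++
l=3 r=8: 16+37=53 <66, l++
l=4 r=8: 26+37=63 <66, l++
l=5 r=8: 30+37=67 >66, r--
l=5 r=7: 30+36=66, found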